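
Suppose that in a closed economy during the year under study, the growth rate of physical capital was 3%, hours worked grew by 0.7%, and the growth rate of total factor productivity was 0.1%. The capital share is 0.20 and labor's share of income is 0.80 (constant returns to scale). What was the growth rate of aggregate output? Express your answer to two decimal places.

Aggregate output grew 1.26%.

Labor's share = 1 − 0.2 = 0.8.
Physical capital: 0.2 × 3 = 0.6 pp.
Hours worked: 0.8 × 0.7 = 0.56 pp.
Output growth = 0.1 + 1.16 = 1.26%.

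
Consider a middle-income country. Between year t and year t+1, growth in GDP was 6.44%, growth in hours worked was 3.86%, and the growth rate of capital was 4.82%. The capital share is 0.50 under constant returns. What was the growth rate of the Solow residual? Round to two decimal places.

Labor's share = 1 − 0.5 = 0.5.
Capital: 0.5 × 4.82 = 2.41 pp.
Hours worked: 0.5 × 3.86 = 1.93 pp.
TFP growth = 6.44 − 4.34 = 2.1%.

2.10%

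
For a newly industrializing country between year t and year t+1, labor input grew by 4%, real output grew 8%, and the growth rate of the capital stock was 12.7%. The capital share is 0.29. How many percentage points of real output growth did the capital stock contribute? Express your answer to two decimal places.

3.68 percentage points

Contribution = share × growth = 0.29 × 12.7 = 3.683 pp.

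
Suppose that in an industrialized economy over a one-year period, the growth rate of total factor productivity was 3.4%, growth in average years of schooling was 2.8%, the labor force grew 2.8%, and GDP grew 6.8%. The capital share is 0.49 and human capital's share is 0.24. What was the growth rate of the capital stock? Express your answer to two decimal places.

Labor's share = 1 − 0.49 − 0.24 = 0.27.
gY = gA + 0.24×2.8 + 0.27×2.8 + 0.49×g.
0.49×g = 6.8 − 3.4 − 1.428 = 1.972.
g = 1.972 / 0.49 = 4.0245%.

4.02%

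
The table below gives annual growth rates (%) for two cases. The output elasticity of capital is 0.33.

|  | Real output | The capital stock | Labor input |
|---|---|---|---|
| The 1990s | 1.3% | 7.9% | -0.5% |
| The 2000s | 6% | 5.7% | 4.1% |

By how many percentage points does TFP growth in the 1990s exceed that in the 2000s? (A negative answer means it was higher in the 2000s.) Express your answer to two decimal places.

Labor's share = 1 − 0.33 = 0.67.
The 1990s: TFP = 1.3 − 2.607 + 0.335 = -0.972%.
The 2000s: TFP = 6 − 1.881 − 2.747 = 1.372%.
Difference = -0.972 − (1.372) = -2.344 pp.

-2.34 percentage points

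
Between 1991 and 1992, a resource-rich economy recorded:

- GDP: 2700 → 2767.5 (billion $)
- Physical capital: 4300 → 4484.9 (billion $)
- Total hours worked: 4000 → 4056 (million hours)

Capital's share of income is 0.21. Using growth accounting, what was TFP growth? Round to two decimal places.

GDP growth = (2767.5 − 2700) / 2700 = 2.5%.
Physical capital growth = (4484.9 − 4300) / 4300 = 4.3%.
Total hours worked growth = (4056 − 4000) / 4000 = 1.4%.
Labor's share = 1 − 0.21 = 0.79.
Physical capital: 0.21 × 4.3 = 0.903 pp.
Total hours worked: 0.79 × 1.4 = 1.106 pp.
TFP growth = 2.5 − 2.009 = 0.491%.

TFP grew 0.49%.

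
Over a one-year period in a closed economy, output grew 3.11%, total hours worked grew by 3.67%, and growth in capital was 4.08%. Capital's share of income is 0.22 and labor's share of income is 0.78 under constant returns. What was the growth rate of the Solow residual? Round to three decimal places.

-0.650%

Labor's share = 1 − 0.22 = 0.78.
Capital: 0.22 × 4.08 = 0.8976 pp.
Total hours worked: 0.78 × 3.67 = 2.8626 pp.
TFP growth = 3.11 − 3.7602 = -0.6502%.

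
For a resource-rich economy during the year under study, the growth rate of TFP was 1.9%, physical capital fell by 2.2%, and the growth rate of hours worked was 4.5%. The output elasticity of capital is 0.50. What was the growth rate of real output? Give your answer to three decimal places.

Labor's share = 1 − 0.5 = 0.5.
Physical capital: 0.5 × (-2.2) = -1.1 pp.
Hours worked: 0.5 × 4.5 = 2.25 pp.
Output growth = 1.9 + 1.15 = 3.05%.

Real output growth was 3.050%.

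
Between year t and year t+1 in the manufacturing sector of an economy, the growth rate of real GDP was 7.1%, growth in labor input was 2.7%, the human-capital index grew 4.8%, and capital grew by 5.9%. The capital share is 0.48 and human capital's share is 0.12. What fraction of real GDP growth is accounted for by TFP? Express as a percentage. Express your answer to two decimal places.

Labor's share = 1 − 0.48 − 0.12 = 0.4.
Capital: 0.48 × 5.9 = 2.832 pp.
The human-capital index: 0.12 × 4.8 = 0.576 pp.
Labor input: 0.4 × 2.7 = 1.08 pp.
TFP growth = 7.1 − 4.488 = 2.612%.
TFP share of growth = 2.612 / 7.1 × 100 = 36.7887%.

36.79%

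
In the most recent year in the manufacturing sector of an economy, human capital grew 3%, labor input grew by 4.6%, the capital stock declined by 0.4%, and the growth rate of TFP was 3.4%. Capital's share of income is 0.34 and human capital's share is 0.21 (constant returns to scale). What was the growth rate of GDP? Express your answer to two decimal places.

Labor's share = 1 − 0.34 − 0.21 = 0.45.
The capital stock: 0.34 × (-0.4) = -0.136 pp.
Human capital: 0.21 × 3 = 0.63 pp.
Labor input: 0.45 × 4.6 = 2.07 pp.
Output growth = 3.4 + 2.564 = 5.964%.

5.96%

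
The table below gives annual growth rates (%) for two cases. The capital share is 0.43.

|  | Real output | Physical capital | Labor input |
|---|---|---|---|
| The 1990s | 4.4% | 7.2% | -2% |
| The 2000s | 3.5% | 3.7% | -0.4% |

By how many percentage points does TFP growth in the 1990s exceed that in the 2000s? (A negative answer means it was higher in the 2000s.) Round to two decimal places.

Labor's share = 1 − 0.43 = 0.57.
The 1990s: TFP = 4.4 − 3.096 + 1.14 = 2.444%.
The 2000s: TFP = 3.5 − 1.591 + 0.228 = 2.137%.
Difference = 2.444 − (2.137) = 0.307 pp.

0.31 percentage points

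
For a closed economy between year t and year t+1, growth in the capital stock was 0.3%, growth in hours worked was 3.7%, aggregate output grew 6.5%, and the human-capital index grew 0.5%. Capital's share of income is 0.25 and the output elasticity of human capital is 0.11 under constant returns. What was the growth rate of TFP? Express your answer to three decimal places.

TFP grew 4.002%.

Labor's share = 1 − 0.25 − 0.11 = 0.64.
The capital stock: 0.25 × 0.3 = 0.075 pp.
The human-capital index: 0.11 × 0.5 = 0.055 pp.
Hours worked: 0.64 × 3.7 = 2.368 pp.
TFP growth = 6.5 − 2.498 = 4.002%.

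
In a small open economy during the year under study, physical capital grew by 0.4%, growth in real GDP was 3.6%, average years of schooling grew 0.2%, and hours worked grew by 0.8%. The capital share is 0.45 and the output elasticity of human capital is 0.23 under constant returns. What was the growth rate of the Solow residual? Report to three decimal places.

Labor's share = 1 − 0.45 − 0.23 = 0.32.
Physical capital: 0.45 × 0.4 = 0.18 pp.
Average years of schooling: 0.23 × 0.2 = 0.046 pp.
Hours worked: 0.32 × 0.8 = 0.256 pp.
TFP growth = 3.6 − 0.482 = 3.118%.

3.118%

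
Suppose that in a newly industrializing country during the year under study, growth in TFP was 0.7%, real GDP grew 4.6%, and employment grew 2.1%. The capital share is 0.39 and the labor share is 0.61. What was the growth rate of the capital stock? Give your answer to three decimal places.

Labor's share = 1 − 0.39 = 0.61.
gY = gA + 0.61×2.1 + 0.39×g.
0.39×g = 4.6 − 0.7 − 1.281 = 2.619.
g = 2.619 / 0.39 = 6.71538%.

The capital stock grew 6.715%.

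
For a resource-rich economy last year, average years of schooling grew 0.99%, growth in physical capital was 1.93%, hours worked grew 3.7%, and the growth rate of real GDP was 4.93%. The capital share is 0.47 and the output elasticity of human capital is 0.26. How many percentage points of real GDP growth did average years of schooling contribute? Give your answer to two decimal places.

0.26 pp

Contribution = share × growth = 0.26 × 0.99 = 0.2574 pp.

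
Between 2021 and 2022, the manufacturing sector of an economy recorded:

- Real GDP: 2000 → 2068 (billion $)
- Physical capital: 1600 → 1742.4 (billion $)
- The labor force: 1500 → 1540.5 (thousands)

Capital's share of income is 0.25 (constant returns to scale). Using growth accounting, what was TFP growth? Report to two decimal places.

Real GDP growth = (2068 − 2000) / 2000 = 3.4%.
Physical capital growth = (1742.4 − 1600) / 1600 = 8.9%.
The labor force growth = (1540.5 − 1500) / 1500 = 2.7%.
Labor's share = 1 − 0.25 = 0.75.
Physical capital: 0.25 × 8.9 = 2.225 pp.
The labor force: 0.75 × 2.7 = 2.025 pp.
TFP growth = 3.4 − 4.25 = -0.85%.

-0.85%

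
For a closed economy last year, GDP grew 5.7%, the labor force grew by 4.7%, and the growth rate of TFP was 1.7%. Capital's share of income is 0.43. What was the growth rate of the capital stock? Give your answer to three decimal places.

Labor's share = 1 − 0.43 = 0.57.
gY = gA + 0.57×4.7 + 0.43×g.
0.43×g = 5.7 − 1.7 − 2.679 = 1.321.
g = 1.321 / 0.43 = 3.07209%.

The capital stock grew 3.072%.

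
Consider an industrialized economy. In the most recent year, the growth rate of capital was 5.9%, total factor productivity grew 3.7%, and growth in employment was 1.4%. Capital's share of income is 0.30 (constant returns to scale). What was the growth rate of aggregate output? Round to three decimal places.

Labor's share = 1 − 0.3 = 0.7.
Capital: 0.3 × 5.9 = 1.77 pp.
Employment: 0.7 × 1.4 = 0.98 pp.
Output growth = 3.7 + 2.75 = 6.45%.

Aggregate output growth was 6.450%.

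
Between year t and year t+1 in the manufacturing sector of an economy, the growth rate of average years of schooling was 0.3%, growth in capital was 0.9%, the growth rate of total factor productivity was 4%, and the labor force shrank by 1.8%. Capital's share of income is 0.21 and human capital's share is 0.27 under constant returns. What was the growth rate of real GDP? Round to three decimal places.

3.334%

Labor's share = 1 − 0.21 − 0.27 = 0.52.
Capital: 0.21 × 0.9 = 0.189 pp.
Average years of schooling: 0.27 × 0.3 = 0.081 pp.
The labor force: 0.52 × (-1.8) = -0.936 pp.
Output growth = 4 + (-0.666) = 3.334%.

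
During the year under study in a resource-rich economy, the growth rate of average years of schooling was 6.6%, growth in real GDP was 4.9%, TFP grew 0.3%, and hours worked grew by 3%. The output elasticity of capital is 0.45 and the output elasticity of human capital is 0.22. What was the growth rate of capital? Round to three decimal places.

4.796%

Labor's share = 1 − 0.45 − 0.22 = 0.33.
gY = gA + 0.22×6.6 + 0.33×3 + 0.45×g.
0.45×g = 4.9 − 0.3 − 2.442 = 2.158.
g = 2.158 / 0.45 = 4.79556%.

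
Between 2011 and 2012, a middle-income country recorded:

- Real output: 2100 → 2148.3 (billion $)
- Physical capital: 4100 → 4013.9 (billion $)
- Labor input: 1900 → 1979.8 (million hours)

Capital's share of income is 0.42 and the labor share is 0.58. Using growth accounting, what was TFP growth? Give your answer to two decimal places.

Real output growth = (2148.3 − 2100) / 2100 = 2.3%.
Physical capital growth = (4013.9 − 4100) / 4100 = -2.1%.
Labor input growth = (1979.8 − 1900) / 1900 = 4.2%.
Labor's share = 1 − 0.42 = 0.58.
Physical capital: 0.42 × (-2.1) = -0.882 pp.
Labor input: 0.58 × 4.2 = 2.436 pp.
TFP growth = 2.3 − 1.554 = 0.746%.

TFP growth was 0.75%.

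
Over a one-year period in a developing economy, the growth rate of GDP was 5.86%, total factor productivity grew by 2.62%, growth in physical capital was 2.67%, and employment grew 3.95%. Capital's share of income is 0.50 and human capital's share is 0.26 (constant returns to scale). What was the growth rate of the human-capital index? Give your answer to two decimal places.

3.68%

Labor's share = 1 − 0.5 − 0.26 = 0.24.
gY = gA + 0.5×2.67 + 0.24×3.95 + 0.26×g.
0.26×g = 5.86 − 2.62 − 2.283 = 0.957.
g = 0.957 / 0.26 = 3.6808%.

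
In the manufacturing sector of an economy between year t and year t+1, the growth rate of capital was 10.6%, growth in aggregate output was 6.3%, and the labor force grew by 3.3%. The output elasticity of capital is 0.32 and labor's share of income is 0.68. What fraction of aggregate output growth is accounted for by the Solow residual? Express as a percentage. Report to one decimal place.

10.5%

Labor's share = 1 − 0.32 = 0.68.
Capital: 0.32 × 10.6 = 3.392 pp.
The labor force: 0.68 × 3.3 = 2.244 pp.
TFP growth = 6.3 − 5.636 = 0.664%.
TFP share of growth = 0.664 / 6.3 × 100 = 10.54%.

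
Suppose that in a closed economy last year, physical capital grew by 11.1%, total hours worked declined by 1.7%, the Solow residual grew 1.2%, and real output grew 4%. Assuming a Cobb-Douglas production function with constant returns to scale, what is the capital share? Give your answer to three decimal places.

gY = gA + α·gK + (1−α)·gL, so gY − gA − gL = α(gK − gL).
4 − 1.2 + 1.7 = α × (11.1 − (-1.7)).
4.5 = 12.8 α, so α = 0.35156.

The capital share is 0.352.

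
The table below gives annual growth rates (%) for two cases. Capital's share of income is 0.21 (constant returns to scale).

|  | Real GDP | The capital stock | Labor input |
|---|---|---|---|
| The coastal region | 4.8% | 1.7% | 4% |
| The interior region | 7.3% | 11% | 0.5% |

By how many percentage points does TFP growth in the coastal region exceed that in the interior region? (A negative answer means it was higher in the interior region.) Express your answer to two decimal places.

Labor's share = 1 − 0.21 = 0.79.
The coastal region: TFP = 4.8 − 0.357 − 3.16 = 1.283%.
The interior region: TFP = 7.3 − 2.31 − 0.395 = 4.595%.
Difference = 1.283 − (4.595) = -3.312 pp.

-3.31 percentage points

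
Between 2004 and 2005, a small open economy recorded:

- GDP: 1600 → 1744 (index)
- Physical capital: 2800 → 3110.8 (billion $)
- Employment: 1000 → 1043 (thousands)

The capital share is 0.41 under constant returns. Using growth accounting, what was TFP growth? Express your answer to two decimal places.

1.91%

GDP growth = (1744 − 1600) / 1600 = 9%.
Physical capital growth = (3110.8 − 2800) / 2800 = 11.1%.
Employment growth = (1043 − 1000) / 1000 = 4.3%.
Labor's share = 1 − 0.41 = 0.59.
Physical capital: 0.41 × 11.1 = 4.551 pp.
Employment: 0.59 × 4.3 = 2.537 pp.
TFP growth = 9 − 7.088 = 1.912%.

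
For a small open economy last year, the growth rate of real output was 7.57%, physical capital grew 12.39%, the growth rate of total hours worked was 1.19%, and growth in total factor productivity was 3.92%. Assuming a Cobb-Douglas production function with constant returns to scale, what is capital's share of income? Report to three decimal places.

gY = gA + α·gK + (1−α)·gL, so gY − gA − gL = α(gK − gL).
7.57 − 3.92 − 1.19 = α × (12.39 − 1.19).
2.46 = 11.2 α, so α = 0.21964.

0.220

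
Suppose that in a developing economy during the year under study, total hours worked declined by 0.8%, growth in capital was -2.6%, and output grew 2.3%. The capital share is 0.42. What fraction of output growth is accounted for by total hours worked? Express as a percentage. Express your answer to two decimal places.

Labor's share = 1 − 0.42 = 0.58.
Total hours worked contributed 0.58 × (-0.8) = -0.464 pp.
Share of growth = -0.464 / 2.3 × 100 = -20.1739%.

Total hours worked accounted for -20.17% of growth.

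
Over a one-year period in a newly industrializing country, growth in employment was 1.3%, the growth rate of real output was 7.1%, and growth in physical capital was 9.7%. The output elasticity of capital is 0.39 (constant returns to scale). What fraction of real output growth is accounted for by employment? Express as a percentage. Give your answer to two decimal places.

Employment accounted for 11.17% of growth.

Labor's share = 1 − 0.39 = 0.61.
Employment contributed 0.61 × 1.3 = 0.793 pp.
Share of growth = 0.793 / 7.1 × 100 = 11.169%.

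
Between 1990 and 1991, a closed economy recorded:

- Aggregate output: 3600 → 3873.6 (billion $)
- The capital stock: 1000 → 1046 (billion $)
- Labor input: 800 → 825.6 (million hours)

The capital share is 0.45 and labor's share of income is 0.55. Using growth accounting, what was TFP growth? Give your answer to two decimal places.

3.77%

Aggregate output growth = (3873.6 − 3600) / 3600 = 7.6%.
The capital stock growth = (1046 − 1000) / 1000 = 4.6%.
Labor input growth = (825.6 − 800) / 800 = 3.2%.
Labor's share = 1 − 0.45 = 0.55.
The capital stock: 0.45 × 4.6 = 2.07 pp.
Labor input: 0.55 × 3.2 = 1.76 pp.
TFP growth = 7.6 − 3.83 = 3.77%.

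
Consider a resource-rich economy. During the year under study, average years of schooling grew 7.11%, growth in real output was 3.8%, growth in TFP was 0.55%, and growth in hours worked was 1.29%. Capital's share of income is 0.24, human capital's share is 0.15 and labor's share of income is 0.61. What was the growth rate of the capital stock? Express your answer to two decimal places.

Labor's share = 1 − 0.24 − 0.15 = 0.61.
gY = gA + 0.15×7.11 + 0.61×1.29 + 0.24×g.
0.24×g = 3.8 − 0.55 − 1.8534 = 1.3966.
g = 1.3966 / 0.24 = 5.8192%.

The capital stock growth was 5.82%.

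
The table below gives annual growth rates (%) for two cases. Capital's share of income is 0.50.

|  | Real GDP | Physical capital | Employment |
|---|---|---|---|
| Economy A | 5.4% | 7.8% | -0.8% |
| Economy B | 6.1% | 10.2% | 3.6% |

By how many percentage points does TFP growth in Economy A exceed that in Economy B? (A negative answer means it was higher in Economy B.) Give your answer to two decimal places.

Labor's share = 1 − 0.5 = 0.5.
Economy A: TFP = 5.4 − 3.9 + 0.4 = 1.9%.
Economy B: TFP = 6.1 − 5.1 − 1.8 = -0.8%.
Difference = 1.9 − (-0.8) = 2.7 pp.

2.70 percentage points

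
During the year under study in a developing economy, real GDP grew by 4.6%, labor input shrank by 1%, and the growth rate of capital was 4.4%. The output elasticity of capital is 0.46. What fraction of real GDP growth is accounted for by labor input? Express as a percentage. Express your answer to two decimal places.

Labor input accounted for -11.74% of growth.

Labor's share = 1 − 0.46 = 0.54.
Labor input contributed 0.54 × (-1) = -0.54 pp.
Share of growth = -0.54 / 4.6 × 100 = -11.7391%.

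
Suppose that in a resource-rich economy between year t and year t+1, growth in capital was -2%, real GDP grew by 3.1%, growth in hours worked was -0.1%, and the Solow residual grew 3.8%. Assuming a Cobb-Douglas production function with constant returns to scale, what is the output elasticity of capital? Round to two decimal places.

gY = gA + α·gK + (1−α)·gL, so gY − gA − gL = α(gK − gL).
3.1 − 3.8 + 0.1 = α × (-2 − (-0.1)).
-0.6 = -1.9 α, so α = 0.3158.

The output elasticity of capital is 0.32.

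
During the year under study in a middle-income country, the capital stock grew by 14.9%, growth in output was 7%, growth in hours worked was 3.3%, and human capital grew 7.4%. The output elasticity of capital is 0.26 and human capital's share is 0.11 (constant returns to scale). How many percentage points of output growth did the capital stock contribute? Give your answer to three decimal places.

3.874 pp

Contribution = share × growth = 0.26 × 14.9 = 3.874 pp.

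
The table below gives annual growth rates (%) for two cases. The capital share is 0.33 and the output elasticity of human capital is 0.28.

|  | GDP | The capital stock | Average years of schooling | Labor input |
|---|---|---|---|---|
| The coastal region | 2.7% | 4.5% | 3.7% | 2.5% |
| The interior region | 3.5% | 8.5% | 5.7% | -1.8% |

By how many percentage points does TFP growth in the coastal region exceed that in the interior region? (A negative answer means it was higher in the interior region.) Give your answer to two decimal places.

-0.60 percentage points

Labor's share = 1 − 0.33 − 0.28 = 0.39.
The coastal region: TFP = 2.7 − 1.485 − 1.036 − 0.975 = -0.796%.
The interior region: TFP = 3.5 − 2.805 − 1.596 + 0.702 = -0.199%.
Difference = -0.796 − (-0.199) = -0.597 pp.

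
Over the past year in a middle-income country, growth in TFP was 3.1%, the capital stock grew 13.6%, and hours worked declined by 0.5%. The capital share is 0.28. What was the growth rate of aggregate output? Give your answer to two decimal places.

Labor's share = 1 − 0.28 = 0.72.
The capital stock: 0.28 × 13.6 = 3.808 pp.
Hours worked: 0.72 × (-0.5) = -0.36 pp.
Output growth = 3.1 + 3.448 = 6.548%.

Aggregate output grew 6.55%.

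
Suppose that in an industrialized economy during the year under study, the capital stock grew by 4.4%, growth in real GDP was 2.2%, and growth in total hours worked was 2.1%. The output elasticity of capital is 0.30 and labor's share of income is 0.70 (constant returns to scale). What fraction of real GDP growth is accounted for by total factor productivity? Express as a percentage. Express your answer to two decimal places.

Labor's share = 1 − 0.3 = 0.7.
The capital stock: 0.3 × 4.4 = 1.32 pp.
Total hours worked: 0.7 × 2.1 = 1.47 pp.
TFP growth = 2.2 − 2.79 = -0.59%.
TFP share of growth = -0.59 / 2.2 × 100 = -26.8182%.

Total factor productivity accounted for -26.82% of growth.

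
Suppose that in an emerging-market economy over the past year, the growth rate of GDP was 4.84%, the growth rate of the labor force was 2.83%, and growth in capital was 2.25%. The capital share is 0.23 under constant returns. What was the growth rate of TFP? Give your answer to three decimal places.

TFP grew 2.143%.

Labor's share = 1 − 0.23 = 0.77.
Capital: 0.23 × 2.25 = 0.5175 pp.
The labor force: 0.77 × 2.83 = 2.1791 pp.
TFP growth = 4.84 − 2.6966 = 2.1434%.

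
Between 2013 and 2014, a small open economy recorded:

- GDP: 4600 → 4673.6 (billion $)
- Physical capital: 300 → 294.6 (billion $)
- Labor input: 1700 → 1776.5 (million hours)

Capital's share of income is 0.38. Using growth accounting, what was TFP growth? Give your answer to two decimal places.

-0.51%

GDP growth = (4673.6 − 4600) / 4600 = 1.6%.
Physical capital growth = (294.6 − 300) / 300 = -1.8%.
Labor input growth = (1776.5 − 1700) / 1700 = 4.5%.
Labor's share = 1 − 0.38 = 0.62.
Physical capital: 0.38 × (-1.8) = -0.684 pp.
Labor input: 0.62 × 4.5 = 2.79 pp.
TFP growth = 1.6 − 2.106 = -0.506%.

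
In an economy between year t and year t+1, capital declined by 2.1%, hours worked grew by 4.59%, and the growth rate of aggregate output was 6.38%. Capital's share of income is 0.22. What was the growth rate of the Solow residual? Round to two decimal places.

Labor's share = 1 − 0.22 = 0.78.
Capital: 0.22 × (-2.1) = -0.462 pp.
Hours worked: 0.78 × 4.59 = 3.5802 pp.
TFP growth = 6.38 − 3.1182 = 3.2618%.

The Solow residual growth was 3.26%.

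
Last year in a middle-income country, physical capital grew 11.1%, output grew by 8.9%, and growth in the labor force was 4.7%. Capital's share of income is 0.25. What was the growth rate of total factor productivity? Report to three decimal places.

Labor's share = 1 − 0.25 = 0.75.
Physical capital: 0.25 × 11.1 = 2.775 pp.
The labor force: 0.75 × 4.7 = 3.525 pp.
TFP growth = 8.9 − 6.3 = 2.6%.

2.600%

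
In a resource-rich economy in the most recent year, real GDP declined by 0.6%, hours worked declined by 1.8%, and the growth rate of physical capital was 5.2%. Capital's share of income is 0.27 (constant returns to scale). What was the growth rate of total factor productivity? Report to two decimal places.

Labor's share = 1 − 0.27 = 0.73.
Physical capital: 0.27 × 5.2 = 1.404 pp.
Hours worked: 0.73 × (-1.8) = -1.314 pp.
TFP growth = -0.6 − 0.09 = -0.69%.

-0.69%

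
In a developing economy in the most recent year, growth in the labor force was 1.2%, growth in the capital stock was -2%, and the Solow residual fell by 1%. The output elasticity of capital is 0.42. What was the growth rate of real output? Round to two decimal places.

Labor's share = 1 − 0.42 = 0.58.
The capital stock: 0.42 × (-2) = -0.84 pp.
The labor force: 0.58 × 1.2 = 0.696 pp.
Output growth = -1 + (-0.144) = -1.144%.

-1.14%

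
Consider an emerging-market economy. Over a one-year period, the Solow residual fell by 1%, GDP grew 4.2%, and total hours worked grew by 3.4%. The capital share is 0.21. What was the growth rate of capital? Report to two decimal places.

Labor's share = 1 − 0.21 = 0.79.
gY = gA + 0.79×3.4 + 0.21×g.
0.21×g = 4.2 + 1 − 2.686 = 2.514.
g = 2.514 / 0.21 = 11.9714%.

11.97%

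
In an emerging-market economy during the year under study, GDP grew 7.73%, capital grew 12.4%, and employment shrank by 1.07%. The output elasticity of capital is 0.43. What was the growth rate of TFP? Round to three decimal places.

3.008%

Labor's share = 1 − 0.43 = 0.57.
Capital: 0.43 × 12.4 = 5.332 pp.
Employment: 0.57 × (-1.07) = -0.6099 pp.
TFP growth = 7.73 − 4.7221 = 3.0079%.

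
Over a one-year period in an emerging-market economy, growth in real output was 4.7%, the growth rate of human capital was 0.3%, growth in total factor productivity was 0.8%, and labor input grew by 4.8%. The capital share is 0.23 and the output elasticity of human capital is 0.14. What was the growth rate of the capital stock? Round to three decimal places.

Labor's share = 1 − 0.23 − 0.14 = 0.63.
gY = gA + 0.14×0.3 + 0.63×4.8 + 0.23×g.
0.23×g = 4.7 − 0.8 − 3.066 = 0.834.
g = 0.834 / 0.23 = 3.62609%.

The capital stock growth was 3.626%.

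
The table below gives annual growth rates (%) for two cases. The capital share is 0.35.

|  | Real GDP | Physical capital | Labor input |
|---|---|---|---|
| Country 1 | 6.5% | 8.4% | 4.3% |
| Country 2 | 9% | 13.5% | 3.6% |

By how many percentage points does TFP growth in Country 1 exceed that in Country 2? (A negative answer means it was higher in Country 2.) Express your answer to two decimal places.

-1.17 percentage points

Labor's share = 1 − 0.35 = 0.65.
Country 1: TFP = 6.5 − 2.94 − 2.795 = 0.765%.
Country 2: TFP = 9 − 4.725 − 2.34 = 1.935%.
Difference = 0.765 − (1.935) = -1.17 pp.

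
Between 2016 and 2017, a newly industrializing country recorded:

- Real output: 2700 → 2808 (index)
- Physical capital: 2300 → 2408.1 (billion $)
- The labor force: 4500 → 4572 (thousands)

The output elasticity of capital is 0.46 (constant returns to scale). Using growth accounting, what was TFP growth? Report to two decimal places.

Real output growth = (2808 − 2700) / 2700 = 4%.
Physical capital growth = (2408.1 − 2300) / 2300 = 4.7%.
The labor force growth = (4572 − 4500) / 4500 = 1.6%.
Labor's share = 1 − 0.46 = 0.54.
Physical capital: 0.46 × 4.7 = 2.162 pp.
The labor force: 0.54 × 1.6 = 0.864 pp.
TFP growth = 4 − 3.026 = 0.974%.

TFP growth was 0.97%.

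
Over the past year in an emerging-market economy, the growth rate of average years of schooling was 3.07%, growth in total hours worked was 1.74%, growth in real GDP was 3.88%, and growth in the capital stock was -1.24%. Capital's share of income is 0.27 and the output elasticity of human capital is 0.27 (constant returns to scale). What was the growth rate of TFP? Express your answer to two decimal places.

Labor's share = 1 − 0.27 − 0.27 = 0.46.
The capital stock: 0.27 × (-1.24) = -0.3348 pp.
Average years of schooling: 0.27 × 3.07 = 0.8289 pp.
Total hours worked: 0.46 × 1.74 = 0.8004 pp.
TFP growth = 3.88 − 1.2945 = 2.5855%.

2.59%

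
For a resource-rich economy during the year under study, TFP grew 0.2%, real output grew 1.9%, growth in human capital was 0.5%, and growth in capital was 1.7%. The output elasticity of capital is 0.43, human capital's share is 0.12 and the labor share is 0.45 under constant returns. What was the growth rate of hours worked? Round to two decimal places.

Labor's share = 1 − 0.43 − 0.12 = 0.45.
gY = gA + 0.43×1.7 + 0.12×0.5 + 0.45×g.
0.45×g = 1.9 − 0.2 − 0.791 = 0.909.
g = 0.909 / 0.45 = 2.02%.

Hours worked grew 2.02%.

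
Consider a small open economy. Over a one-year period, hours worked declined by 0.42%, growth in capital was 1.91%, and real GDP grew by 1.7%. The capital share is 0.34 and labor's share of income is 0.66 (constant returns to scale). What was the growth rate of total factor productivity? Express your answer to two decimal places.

1.33%

Labor's share = 1 − 0.34 = 0.66.
Capital: 0.34 × 1.91 = 0.6494 pp.
Hours worked: 0.66 × (-0.42) = -0.2772 pp.
TFP growth = 1.7 − 0.3722 = 1.3278%.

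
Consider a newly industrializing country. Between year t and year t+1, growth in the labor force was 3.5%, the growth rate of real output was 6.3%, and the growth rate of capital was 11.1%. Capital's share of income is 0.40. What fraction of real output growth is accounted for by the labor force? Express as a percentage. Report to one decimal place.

Labor's share = 1 − 0.4 = 0.6.
The labor force contributed 0.6 × 3.5 = 2.1 pp.
Share of growth = 2.1 / 6.3 × 100 = 33.333%.

33.3%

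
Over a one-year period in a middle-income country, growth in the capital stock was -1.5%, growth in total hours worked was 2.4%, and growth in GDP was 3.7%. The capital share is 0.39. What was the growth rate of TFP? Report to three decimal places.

Labor's share = 1 − 0.39 = 0.61.
The capital stock: 0.39 × (-1.5) = -0.585 pp.
Total hours worked: 0.61 × 2.4 = 1.464 pp.
TFP growth = 3.7 − 0.879 = 2.821%.

2.821%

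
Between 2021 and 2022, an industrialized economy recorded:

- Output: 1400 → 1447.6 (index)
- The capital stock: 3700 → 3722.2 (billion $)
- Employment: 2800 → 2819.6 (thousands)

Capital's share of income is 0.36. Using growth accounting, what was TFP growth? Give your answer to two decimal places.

Output growth = (1447.6 − 1400) / 1400 = 3.4%.
The capital stock growth = (3722.2 − 3700) / 3700 = 0.6%.
Employment growth = (2819.6 − 2800) / 2800 = 0.7%.
Labor's share = 1 − 0.36 = 0.64.
The capital stock: 0.36 × 0.6 = 0.216 pp.
Employment: 0.64 × 0.7 = 0.448 pp.
TFP growth = 3.4 − 0.664 = 2.736%.

TFP growth was 2.74%.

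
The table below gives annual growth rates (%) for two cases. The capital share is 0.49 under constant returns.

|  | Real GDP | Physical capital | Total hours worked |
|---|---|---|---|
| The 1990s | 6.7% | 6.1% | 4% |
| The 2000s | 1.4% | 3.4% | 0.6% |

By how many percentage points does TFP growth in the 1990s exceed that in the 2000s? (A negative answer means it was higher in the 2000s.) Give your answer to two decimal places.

2.24 percentage points

Labor's share = 1 − 0.49 = 0.51.
The 1990s: TFP = 6.7 − 2.989 − 2.04 = 1.671%.
The 2000s: TFP = 1.4 − 1.666 − 0.306 = -0.572%.
Difference = 1.671 − (-0.572) = 2.243 pp.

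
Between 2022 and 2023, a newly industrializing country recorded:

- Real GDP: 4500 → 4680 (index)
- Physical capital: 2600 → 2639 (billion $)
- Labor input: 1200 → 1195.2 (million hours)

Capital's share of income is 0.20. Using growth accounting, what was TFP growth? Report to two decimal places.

Real GDP growth = (4680 − 4500) / 4500 = 4%.
Physical capital growth = (2639 − 2600) / 2600 = 1.5%.
Labor input growth = (1195.2 − 1200) / 1200 = -0.4%.
Labor's share = 1 − 0.2 = 0.8.
Physical capital: 0.2 × 1.5 = 0.3 pp.
Labor input: 0.8 × (-0.4) = -0.32 pp.
TFP growth = 4 + 0.02 = 4.02%.

4.02%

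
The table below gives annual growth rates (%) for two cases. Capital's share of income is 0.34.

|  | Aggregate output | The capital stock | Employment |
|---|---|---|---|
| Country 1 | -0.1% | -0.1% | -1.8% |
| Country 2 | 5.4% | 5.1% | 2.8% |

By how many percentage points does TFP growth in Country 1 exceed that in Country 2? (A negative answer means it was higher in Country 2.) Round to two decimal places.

Labor's share = 1 − 0.34 = 0.66.
Country 1: TFP = -0.1 + 0.034 + 1.188 = 1.122%.
Country 2: TFP = 5.4 − 1.734 − 1.848 = 1.818%.
Difference = 1.122 − (1.818) = -0.696 pp.

-0.70 percentage points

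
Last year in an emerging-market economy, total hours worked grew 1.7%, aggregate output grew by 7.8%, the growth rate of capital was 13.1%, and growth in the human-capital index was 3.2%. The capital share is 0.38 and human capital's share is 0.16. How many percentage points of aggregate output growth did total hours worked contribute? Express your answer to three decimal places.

Labor's share = 1 − 0.38 − 0.16 = 0.46.
Contribution = share × growth = 0.46 × 1.7 = 0.782 pp.

0.782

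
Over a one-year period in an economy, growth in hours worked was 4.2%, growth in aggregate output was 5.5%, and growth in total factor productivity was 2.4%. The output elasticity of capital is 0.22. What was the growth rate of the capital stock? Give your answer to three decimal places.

Labor's share = 1 − 0.22 = 0.78.
gY = gA + 0.78×4.2 + 0.22×g.
0.22×g = 5.5 − 2.4 − 3.276 = -0.176.
g = -0.176 / 0.22 = -0.8%.

-0.800%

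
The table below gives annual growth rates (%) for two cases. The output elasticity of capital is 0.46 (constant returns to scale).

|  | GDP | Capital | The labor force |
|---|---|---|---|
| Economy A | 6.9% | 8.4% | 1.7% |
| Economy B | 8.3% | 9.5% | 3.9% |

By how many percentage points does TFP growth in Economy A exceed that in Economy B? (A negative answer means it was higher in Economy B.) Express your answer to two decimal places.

0.29 percentage points

Labor's share = 1 − 0.46 = 0.54.
Economy A: TFP = 6.9 − 3.864 − 0.918 = 2.118%.
Economy B: TFP = 8.3 − 4.37 − 2.106 = 1.824%.
Difference = 2.118 − (1.824) = 0.294 pp.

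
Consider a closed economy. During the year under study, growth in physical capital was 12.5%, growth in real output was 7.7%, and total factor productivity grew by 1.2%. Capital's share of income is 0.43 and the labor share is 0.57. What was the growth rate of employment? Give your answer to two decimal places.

1.97%

Labor's share = 1 − 0.43 = 0.57.
gY = gA + 0.43×12.5 + 0.57×g.
0.57×g = 7.7 − 1.2 − 5.375 = 1.125.
g = 1.125 / 0.57 = 1.9737%.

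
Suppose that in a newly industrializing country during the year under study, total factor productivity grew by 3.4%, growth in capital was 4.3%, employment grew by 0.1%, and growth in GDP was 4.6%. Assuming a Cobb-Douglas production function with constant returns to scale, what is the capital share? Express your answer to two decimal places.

0.26

gY = gA + α·gK + (1−α)·gL, so gY − gA − gL = α(gK − gL).
4.6 − 3.4 − 0.1 = α × (4.3 − 0.1).
1.1 = 4.2 α, so α = 0.2619.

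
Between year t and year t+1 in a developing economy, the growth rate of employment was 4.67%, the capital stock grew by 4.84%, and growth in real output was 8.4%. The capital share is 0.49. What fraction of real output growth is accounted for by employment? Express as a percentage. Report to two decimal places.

Labor's share = 1 − 0.49 = 0.51.
Employment contributed 0.51 × 4.67 = 2.3817 pp.
Share of growth = 2.3817 / 8.4 × 100 = 28.3536%.

Employment accounted for 28.35% of growth.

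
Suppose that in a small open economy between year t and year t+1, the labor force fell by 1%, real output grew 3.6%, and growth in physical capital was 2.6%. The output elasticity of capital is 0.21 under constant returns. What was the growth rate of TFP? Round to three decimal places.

Labor's share = 1 − 0.21 = 0.79.
Physical capital: 0.21 × 2.6 = 0.546 pp.
The labor force: 0.79 × (-1) = -0.79 pp.
TFP growth = 3.6 + 0.244 = 3.844%.

TFP growth was 3.844%.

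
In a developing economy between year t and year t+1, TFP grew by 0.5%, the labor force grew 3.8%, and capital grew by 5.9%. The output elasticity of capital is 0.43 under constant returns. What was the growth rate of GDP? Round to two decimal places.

GDP growth was 5.20%.

Labor's share = 1 − 0.43 = 0.57.
Capital: 0.43 × 5.9 = 2.537 pp.
The labor force: 0.57 × 3.8 = 2.166 pp.
Output growth = 0.5 + 4.703 = 5.203%.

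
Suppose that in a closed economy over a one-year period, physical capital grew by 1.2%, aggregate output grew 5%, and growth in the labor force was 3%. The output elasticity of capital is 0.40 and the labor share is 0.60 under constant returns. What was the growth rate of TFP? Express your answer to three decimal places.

Labor's share = 1 − 0.4 = 0.6.
Physical capital: 0.4 × 1.2 = 0.48 pp.
The labor force: 0.6 × 3 = 1.8 pp.
TFP growth = 5 − 2.28 = 2.72%.

2.720%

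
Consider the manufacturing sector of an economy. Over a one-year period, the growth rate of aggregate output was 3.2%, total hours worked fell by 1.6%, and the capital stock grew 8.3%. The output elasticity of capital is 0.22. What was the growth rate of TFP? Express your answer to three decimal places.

Labor's share = 1 − 0.22 = 0.78.
The capital stock: 0.22 × 8.3 = 1.826 pp.
Total hours worked: 0.78 × (-1.6) = -1.248 pp.
TFP growth = 3.2 − 0.578 = 2.622%.

2.622%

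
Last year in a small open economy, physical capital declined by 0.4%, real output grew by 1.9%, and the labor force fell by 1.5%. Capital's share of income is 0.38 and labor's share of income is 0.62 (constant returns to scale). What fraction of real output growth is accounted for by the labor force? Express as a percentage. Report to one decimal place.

Labor's share = 1 − 0.38 = 0.62.
The labor force contributed 0.62 × (-1.5) = -0.93 pp.
Share of growth = -0.93 / 1.9 × 100 = -48.947%.

-48.9%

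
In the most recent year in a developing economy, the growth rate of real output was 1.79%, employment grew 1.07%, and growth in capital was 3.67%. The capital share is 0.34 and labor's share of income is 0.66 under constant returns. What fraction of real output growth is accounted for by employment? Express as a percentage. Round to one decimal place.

Labor's share = 1 − 0.34 = 0.66.
Employment contributed 0.66 × 1.07 = 0.7062 pp.
Share of growth = 0.7062 / 1.79 × 100 = 39.453%.

Employment accounted for 39.5% of growth.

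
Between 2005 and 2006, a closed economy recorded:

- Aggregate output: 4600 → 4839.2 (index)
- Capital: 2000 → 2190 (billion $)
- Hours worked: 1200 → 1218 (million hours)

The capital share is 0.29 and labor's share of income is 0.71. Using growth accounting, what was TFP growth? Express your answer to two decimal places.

Aggregate output growth = (4839.2 − 4600) / 4600 = 5.2%.
Capital growth = (2190 − 2000) / 2000 = 9.5%.
Hours worked growth = (1218 − 1200) / 1200 = 1.5%.
Labor's share = 1 − 0.29 = 0.71.
Capital: 0.29 × 9.5 = 2.755 pp.
Hours worked: 0.71 × 1.5 = 1.065 pp.
TFP growth = 5.2 − 3.82 = 1.38%.

1.38%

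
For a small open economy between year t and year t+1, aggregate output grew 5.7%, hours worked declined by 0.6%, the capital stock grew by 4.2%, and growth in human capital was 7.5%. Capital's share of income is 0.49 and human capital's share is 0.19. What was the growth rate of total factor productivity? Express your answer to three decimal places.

Labor's share = 1 − 0.49 − 0.19 = 0.32.
The capital stock: 0.49 × 4.2 = 2.058 pp.
Human capital: 0.19 × 7.5 = 1.425 pp.
Hours worked: 0.32 × (-0.6) = -0.192 pp.
TFP growth = 5.7 − 3.291 = 2.409%.

2.409%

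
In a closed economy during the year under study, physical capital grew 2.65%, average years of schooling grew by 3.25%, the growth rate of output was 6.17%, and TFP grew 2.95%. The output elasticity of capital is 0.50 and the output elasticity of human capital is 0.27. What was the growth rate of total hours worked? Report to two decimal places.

Labor's share = 1 − 0.5 − 0.27 = 0.23.
gY = gA + 0.5×2.65 + 0.27×3.25 + 0.23×g.
0.23×g = 6.17 − 2.95 − 2.2025 = 1.0175.
g = 1.0175 / 0.23 = 4.4239%.

4.42%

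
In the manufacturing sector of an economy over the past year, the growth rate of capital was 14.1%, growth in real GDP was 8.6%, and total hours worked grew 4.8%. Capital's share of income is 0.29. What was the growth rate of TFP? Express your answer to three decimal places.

TFP growth was 1.103%.

Labor's share = 1 − 0.29 = 0.71.
Capital: 0.29 × 14.1 = 4.089 pp.
Total hours worked: 0.71 × 4.8 = 3.408 pp.
TFP growth = 8.6 − 7.497 = 1.103%.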